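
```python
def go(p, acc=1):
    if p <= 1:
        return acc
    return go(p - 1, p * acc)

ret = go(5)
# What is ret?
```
Call trace:
go(p=5, acc=1)
  go(p=4, acc=5)
    go(p=3, acc=20)
      go(p=2, acc=60)
        go(p=1, acc=120)
        -> return 120
      -> return 120
    -> return 120
  -> return 120
-> return 120

Final answer: 120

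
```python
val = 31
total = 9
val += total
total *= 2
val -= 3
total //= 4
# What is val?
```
Trace:
  val=31
  val=31, total=9
  val=40, total=9
  val=40, total=18
  val=37, total=18
  val=37, total=4

Final answer: 37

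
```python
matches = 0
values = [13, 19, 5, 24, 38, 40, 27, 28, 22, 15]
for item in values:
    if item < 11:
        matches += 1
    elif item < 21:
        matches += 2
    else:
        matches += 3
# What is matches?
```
Trace:
  matches=0
  matches=2, item=13
  matches=4, item=19
  matches=5, item=5
  matches=8, item=24
  matches=11, item=38
  matches=14, item=40
  matches=17, item=27
  matches=20, item=28
  matches=23, item=22
  matches=25, item=15

Final answer: 25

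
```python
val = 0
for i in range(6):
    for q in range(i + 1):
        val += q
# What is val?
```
Trace:
  val=0
  val=0, i=0, q=0
  val=0, i=1, q=0
  val=1, i=1, q=1
  val=1, i=2, q=0
  val=2, i=2, q=1
  val=4, i=2, q=2
  val=4, i=3, q=0
  val=5, i=3, q=1
  val=7, i=3, q=2
  val=10, i=3, q=3
  val=10, i=4, q=0
  val=11, i=4, q=1
  val=13, i=4, q=2
  val=16, i=4, q=3
  val=20, i=4, q=4
  val=20, i=5, q=0
  val=21, i=5, q=1
  val=23, i=5, q=2
  val=26, i=5, q=3
  val=30, i=5, q=4
  val=35, i=5, q=5

Final answer: 35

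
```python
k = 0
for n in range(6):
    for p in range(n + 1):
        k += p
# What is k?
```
Trace:
  k=0
  k=0, n=0, p=0
  k=0, n=1, p=0
  k=1, n=1, p=1
  k=1, n=2, p=0
  k=2, n=2, p=1
  k=4, n=2, p=2
  k=4, n=3, p=0
  k=5, n=3, p=1
  k=7, n=3, p=2
  k=10, n=3, p=3
  k=10, n=4, p=0
  k=11, n=4, p=1
  k=13, n=4, p=2
  k=16, n=4, p=3
  k=20, n=4, p=4
  k=20, n=5, p=0
  k=21, n=5, p=1
  k=23, n=5, p=2
  k=26, n=5, p=3
  k=30, n=5, p=4
  k=35, n=5, p=5

Final answer: 35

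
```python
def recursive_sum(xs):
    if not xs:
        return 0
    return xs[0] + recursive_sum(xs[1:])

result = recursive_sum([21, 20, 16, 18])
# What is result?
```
Call trace:
recursive_sum(xs=[21, 20, 16, 18])
  recursive_sum(xs=[20, 16, 18])
    recursive_sum(xs=[16, 18])
      recursive_sum(xs=[18])
        recursive_sum(xs=[])
        -> return 0
      -> return 18
    -> return 34
  -> return 54
-> return 75

Final answer: 75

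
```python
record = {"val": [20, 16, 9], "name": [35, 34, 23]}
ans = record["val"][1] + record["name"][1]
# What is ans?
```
Trace:
  record={'val': [20, 16, 9], 'name': [35, 34, 23]}
  record={'val': [20, 16, 9], 'name': [35, 34, 23]}, ans=50

Final answer: 50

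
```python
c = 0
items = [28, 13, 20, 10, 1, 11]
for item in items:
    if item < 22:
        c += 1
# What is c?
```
Trace:
  c=0
  c=0, item=28
  c=1, item=13
  c=2, item=20
  c=3, item=10
  c=4, item=1
  c=5, item=11

Final answer: 5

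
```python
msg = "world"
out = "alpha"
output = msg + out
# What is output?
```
Trace:
  msg='world'
  msg='world', out='alpha'
  msg='world', out='alpha', output='worldalpha'

Final answer: 'worldalpha'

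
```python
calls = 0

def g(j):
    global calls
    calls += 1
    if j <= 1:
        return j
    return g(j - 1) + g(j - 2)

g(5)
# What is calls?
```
Call trace (a repeated sub-call is expanded the first time; later identical calls just restate its return value):
g(j=5)
  g(j=4)
    g(j=3)
      g(j=2)
        g(j=1)
        -> return 1
        g(j=0)
        -> return 0
      -> return 1
      g(j=1)
      -> return 1
    -> return 2
    g(j=2) -> return 1  (same call as traced above)
  -> return 3
  g(j=3) -> return 2  (same call as traced above)
-> return 5

calls is incremented once per call, so count the calls in each subtree. Let C(j) = number of calls made by g(j).
C(0) = C(1) = 1 (base case, no recursion); C(j) = 1 + C(j - 1) + C(j - 2) otherwise.
C(2) = 1 + C(1) + C(0) = 1 + 1 + 1 = 3
C(3) = 1 + C(2) + C(1) = 1 + 3 + 1 = 5
C(4) = 1 + C(3) + C(2) = 1 + 5 + 3 = 9
C(5) = 1 + C(4) + C(3) = 1 + 9 + 5 = 15
calls = C(5) = 15

Final answer: 15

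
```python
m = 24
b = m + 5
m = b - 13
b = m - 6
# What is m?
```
Trace:
  m=24
  m=24, b=29
  m=16, b=29
  m=16, b=10

Final answer: 16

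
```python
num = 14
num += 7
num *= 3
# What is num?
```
Trace:
  num=14
  num=21
  num=63

Final answer: 63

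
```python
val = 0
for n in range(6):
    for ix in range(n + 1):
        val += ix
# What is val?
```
Trace:
  val=0
  val=0, n=0, ix=0
  val=0, n=1, ix=0
  val=1, n=1, ix=1
  val=1, n=2, ix=0
  val=2, n=2, ix=1
  val=4, n=2, ix=2
  val=4, n=3, ix=0
  val=5, n=3, ix=1
  val=7, n=3, ix=2
  val=10, n=3, ix=3
  val=10, n=4, ix=0
  val=11, n=4, ix=1
  val=13, n=4, ix=2
  val=16, n=4, ix=3
  val=20, n=4, ix=4
  val=20, n=5, ix=0
  val=21, n=5, ix=1
  val=23, n=5, ix=2
  val=26, n=5, ix=3
  val=30, n=5, ix=4
  val=35, n=5, ix=5

Final answer: 35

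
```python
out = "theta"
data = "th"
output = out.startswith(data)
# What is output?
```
Trace:
  out='theta'
  out='theta', data='th'
  out='theta', data='th', output=True

Final answer: True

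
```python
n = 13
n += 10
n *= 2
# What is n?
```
Trace:
  n=13
  n=23
  n=46

Final answer: 46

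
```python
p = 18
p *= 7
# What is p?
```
Trace:
  p=18
  p=126

Final answer: 126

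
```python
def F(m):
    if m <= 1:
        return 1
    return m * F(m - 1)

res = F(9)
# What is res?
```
Call trace:
F(m=9)
  F(m=8)
    F(m=7)
      F(m=6)
        F(m=5)
          F(m=4)
            F(m=3)
              F(m=2)
                F(m=1)
                -> return 1
              -> return 2
            -> return 6
          -> return 24
        -> return 120
      -> return 720
    -> return 5040
  -> return 40320
-> return 362880

Final answer: 362880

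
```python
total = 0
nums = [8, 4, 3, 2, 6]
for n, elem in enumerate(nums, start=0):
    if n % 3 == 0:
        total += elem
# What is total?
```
Trace:
  total=0
  total=8, n=0, elem=8
  total=8, n=1, elem=4
  total=8, n=2, elem=3
  total=10, n=3, elem=2
  total=10, n=4, elem=6

Final answer: 10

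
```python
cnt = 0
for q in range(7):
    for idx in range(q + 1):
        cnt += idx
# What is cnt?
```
Trace:
  cnt=0
  cnt=0, q=0, idx=0
  cnt=0, q=1, idx=0
  cnt=1, q=1, idx=1
  cnt=1, q=2, idx=0
  cnt=2, q=2, idx=1
  cnt=4, q=2, idx=2
  cnt=4, q=3, idx=0
  cnt=5, q=3, idx=1
  cnt=7, q=3, idx=2
  cnt=10, q=3, idx=3
  cnt=10, q=4, idx=0
  cnt=11, q=4, idx=1
  cnt=13, q=4, idx=2
  cnt=16, q=4, idx=3
  cnt=20, q=4, idx=4
  cnt=20, q=5, idx=0
  cnt=21, q=5, idx=1
  cnt=23, q=5, idx=2
  cnt=26, q=5, idx=3
  cnt=30, q=5, idx=4
  cnt=35, q=5, idx=5
  cnt=35, q=6, idx=0
  cnt=36, q=6, idx=1
  cnt=38, q=6, idx=2
  cnt=41, q=6, idx=3
  cnt=45, q=6, idx=4
  cnt=50, q=6, idx=5
  cnt=56, q=6, idx=6

Final answer: 56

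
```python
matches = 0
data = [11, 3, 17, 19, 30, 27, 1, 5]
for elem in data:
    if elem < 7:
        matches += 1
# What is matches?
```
Trace:
  matches=0
  matches=0, elem=11
  matches=1, elem=3
  matches=1, elem=17
  matches=1, elem=19
  matches=1, elem=30
  matches=1, elem=27
  matches=2, elem=1
  matches=3, elem=5

Final answer: 3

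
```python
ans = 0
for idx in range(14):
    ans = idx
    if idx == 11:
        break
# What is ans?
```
Trace:
  ans=0
  ans=0, idx=0
  ans=1, idx=1
  ans=2, idx=2
  ans=3, idx=3
  ans=4, idx=4
  ans=5, idx=5
  ans=6, idx=6
  ans=7, idx=7
  ans=8, idx=8
  ans=9, idx=9
  ans=10, idx=10
  ans=11, idx=11

Final answer: 11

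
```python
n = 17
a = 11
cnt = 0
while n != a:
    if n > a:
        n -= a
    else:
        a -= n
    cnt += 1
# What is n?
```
Trace:
  n=17
  n=17, a=11
  n=17, a=11, cnt=0
  n=6, a=11, cnt=1
  n=6, a=5, cnt=2
  n=1, a=5, cnt=3
  n=1, a=4, cnt=4
  n=1, a=3, cnt=5
  n=1, a=2, cnt=6
  n=1, a=1, cnt=7

Final answer: 1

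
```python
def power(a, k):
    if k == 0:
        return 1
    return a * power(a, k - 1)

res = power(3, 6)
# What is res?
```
Call trace:
power(a=3, k=6)
  power(a=3, k=5)
    power(a=3, k=4)
      power(a=3, k=3)
        power(a=3, k=2)
          power(a=3, k=1)
            power(a=3, k=0)
            -> return 1
          -> return 3
        -> return 9
      -> return 27
    -> return 81
  -> return 243
-> return 729

Final answer: 729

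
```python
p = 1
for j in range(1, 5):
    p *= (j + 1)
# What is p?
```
Trace:
  p=1
  p=2, j=1
  p=6, j=2
  p=24, j=3
  p=120, j=4

Final answer: 120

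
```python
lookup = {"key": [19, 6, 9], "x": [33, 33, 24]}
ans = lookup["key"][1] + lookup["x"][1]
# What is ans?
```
Trace:
  lookup={'key': [19, 6, 9], 'x': [33, 33, 24]}
  lookup={'key': [19, 6, 9], 'x': [33, 33, 24]}, ans=39

Final answer: 39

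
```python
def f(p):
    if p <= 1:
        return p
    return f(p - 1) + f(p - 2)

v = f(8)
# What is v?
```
Call trace (a repeated sub-call is expanded the first time; later identical calls just restate its return value):
f(p=8)
  f(p=7)
    f(p=6)
      f(p=5)
        f(p=4)
          f(p=3)
            f(p=2)
              f(p=1)
              -> return 1
              f(p=0)
              -> return 0
            -> return 1
            f(p=1)
            -> return 1
          -> return 2
          f(p=2) -> return 1  (same call as traced above)
        -> return 3
        f(p=3) -> return 2  (same call as traced above)
      -> return 5
      f(p=4) -> return 3  (same call as traced above)
    -> return 8
    f(p=5) -> return 5  (same call as traced above)
  -> return 13
  f(p=6) -> return 8  (same call as traced above)
-> return 21

Final answer: 21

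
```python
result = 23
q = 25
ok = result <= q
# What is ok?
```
Trace:
  result=23
  result=23, q=25
  result=23, q=25, ok=True

Final answer: True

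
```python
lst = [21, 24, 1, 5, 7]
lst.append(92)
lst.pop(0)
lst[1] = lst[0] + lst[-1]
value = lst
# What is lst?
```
Trace:
  lst=[21, 24, 1, 5, 7]
  lst=[21, 24, 1, 5, 7, 92]
  lst=[24, 1, 5, 7, 92]
  lst=[24, 116, 5, 7, 92]
  lst=[24, 116, 5, 7, 92], value=[24, 116, 5, 7, 92]

Final answer: [24, 116, 5, 7, 92]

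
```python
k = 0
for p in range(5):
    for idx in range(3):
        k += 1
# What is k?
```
Trace:
  k=0
  k=1, p=0, idx=0
  k=2, p=0, idx=1
  k=3, p=0, idx=2
  k=4, p=1, idx=0
  k=5, p=1, idx=1
  k=6, p=1, idx=2
  k=7, p=2, idx=0
  k=8, p=2, idx=1
  k=9, p=2, idx=2
  k=10, p=3, idx=0
  k=11, p=3, idx=1
  k=12, p=3, idx=2
  k=13, p=4, idx=0
  k=14, p=4, idx=1
  k=15, p=4, idx=2

Final answer: 15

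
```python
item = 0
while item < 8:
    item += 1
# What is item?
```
Trace:
  item=0
  item=1
  item=2
  item=3
  item=4
  item=5
  item=6
  item=7
  item=8

Final answer: 8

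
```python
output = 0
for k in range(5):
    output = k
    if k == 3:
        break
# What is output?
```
Trace:
  output=0
  output=0, k=0
  output=1, k=1
  output=2, k=2
  output=3, k=3

Final answer: 3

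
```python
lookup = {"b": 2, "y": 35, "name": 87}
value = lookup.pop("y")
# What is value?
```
Trace:
  lookup={'b': 2, 'y': 35, 'name': 87}
  lookup={'b': 2, 'name': 87}, value=35

Final answer: 35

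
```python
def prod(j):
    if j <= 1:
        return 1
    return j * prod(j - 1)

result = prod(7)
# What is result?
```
Call trace:
prod(j=7)
  prod(j=6)
    prod(j=5)
      prod(j=4)
        prod(j=3)
          prod(j=2)
            prod(j=1)
            -> return 1
          -> return 2
        -> return 6
      -> return 24
    -> return 120
  -> return 720
-> return 5040

Final answer: 5040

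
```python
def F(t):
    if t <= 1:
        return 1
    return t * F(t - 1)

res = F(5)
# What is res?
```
Call trace:
F(t=5)
  F(t=4)
    F(t=3)
      F(t=2)
        F(t=1)
        -> return 1
      -> return 2
    -> return 6
  -> return 24
-> return 120

Final answer: 120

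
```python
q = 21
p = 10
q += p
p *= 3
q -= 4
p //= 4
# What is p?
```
Trace:
  q=21
  q=21, p=10
  q=31, p=10
  q=31, p=30
  q=27, p=30
  q=27, p=7

Final answer: 7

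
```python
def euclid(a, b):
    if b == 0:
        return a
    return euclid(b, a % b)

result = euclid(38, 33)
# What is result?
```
Call trace:
euclid(a=38, b=33)
  euclid(a=33, b=5)
    euclid(a=5, b=3)
      euclid(a=3, b=2)
        euclid(a=2, b=1)
          euclid(a=1, b=0)
          -> return 1
        -> return 1
      -> return 1
    -> return 1
  -> return 1
-> return 1

Final answer: 1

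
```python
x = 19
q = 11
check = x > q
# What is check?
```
Trace:
  x=19
  x=19, q=11
  x=19, q=11, check=True

Final answer: True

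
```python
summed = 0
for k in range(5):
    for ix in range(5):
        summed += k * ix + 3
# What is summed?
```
Trace:
  summed=0
  summed=3, k=0, ix=0
  summed=6, k=0, ix=1
  summed=9, k=0, ix=2
  summed=12, k=0, ix=3
  summed=15, k=0, ix=4
  summed=18, k=1, ix=0
  summed=22, k=1, ix=1
  summed=27, k=1, ix=2
  summed=33, k=1, ix=3
  summed=40, k=1, ix=4
  summed=43, k=2, ix=0
  summed=48, k=2, ix=1
  summed=55, k=2, ix=2
  summed=64, k=2, ix=3
  summed=75, k=2, ix=4
  summed=78, k=3, ix=0
  summed=84, k=3, ix=1
  summed=93, k=3, ix=2
  summed=105, k=3, ix=3
  summed=120, k=3, ix=4
  summed=123, k=4, ix=0
  summed=130, k=4, ix=1
  summed=141, k=4, ix=2
  summed=156, k=4, ix=3
  summed=175, k=4, ix=4

Final answer: 175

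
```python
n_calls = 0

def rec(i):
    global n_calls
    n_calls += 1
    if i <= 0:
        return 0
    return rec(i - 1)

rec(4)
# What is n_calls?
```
Call trace:
rec(i=4)
  rec(i=3)
    rec(i=2)
      rec(i=1)
        rec(i=0)
        -> return 0
      -> return 0
    -> return 0
  -> return 0
-> return 0

n_calls is incremented once per call. rec is entered once for each i = 4, 3, 2, 1, 0 (the i <= 0 call returns without recursing), i.e. 4 + 1 calls.
n_calls = 5

Final answer: 5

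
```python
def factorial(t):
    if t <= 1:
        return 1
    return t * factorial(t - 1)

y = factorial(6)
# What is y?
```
Call trace:
factorial(t=6)
  factorial(t=5)
    factorial(t=4)
      factorial(t=3)
        factorial(t=2)
          factorial(t=1)
          -> return 1
        -> return 2
      -> return 6
    -> return 24
  -> return 120
-> return 720

Final answer: 720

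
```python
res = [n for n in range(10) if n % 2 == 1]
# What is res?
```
Trace:
  n=0
  n=1
  n=2
  n=3
  n=4
  n=5
  n=6
  n=7
  n=8
  n=9
  res=[1, 3, 5, 7, 9]

Final answer: [1, 3, 5, 7, 9]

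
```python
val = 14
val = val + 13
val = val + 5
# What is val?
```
Trace:
  val=14
  val=27
  val=32

Final answer: 32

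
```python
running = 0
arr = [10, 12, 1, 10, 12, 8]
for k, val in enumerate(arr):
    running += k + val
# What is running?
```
Trace:
  running=0
  running=10, k=0, val=10
  running=23, k=1, val=12
  running=26, k=2, val=1
  running=39, k=3, val=10
  running=55, k=4, val=12
  running=68, k=5, val=8

Final answer: 68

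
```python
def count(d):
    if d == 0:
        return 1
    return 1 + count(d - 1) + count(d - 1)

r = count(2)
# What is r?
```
Call trace (a repeated sub-call is expanded the first time; later identical calls just restate its return value):
count(d=2)
  count(d=1)
    count(d=0)
    -> return 1
    count(d=0)
    -> return 1
  -> return 3
  count(d=1) -> return 3  (same call as traced above)
-> return 7

Final answer: 7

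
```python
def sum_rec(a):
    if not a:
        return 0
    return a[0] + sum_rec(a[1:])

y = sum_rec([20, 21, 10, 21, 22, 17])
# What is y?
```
Call trace:
sum_rec(a=[20, 21, 10, 21, 22, 17])
  sum_rec(a=[21, 10, 21, 22, 17])
    sum_rec(a=[10, 21, 22, 17])
      sum_rec(a=[21, 22, 17])
        sum_rec(a=[22, 17])
          sum_rec(a=[17])
            sum_rec(a=[])
            -> return 0
          -> return 17
        -> return 39
      -> return 60
    -> return 70
  -> return 91
-> return 111

Final answer: 111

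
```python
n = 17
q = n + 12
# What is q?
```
Trace:
  n=17
  n=17, q=29

Final answer: 29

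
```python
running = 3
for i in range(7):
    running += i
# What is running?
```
Trace:
  running=3
  running=3, i=0
  running=4, i=1
  running=6, i=2
  running=9, i=3
  running=13, i=4
  running=18, i=5
  running=24, i=6

Final answer: 24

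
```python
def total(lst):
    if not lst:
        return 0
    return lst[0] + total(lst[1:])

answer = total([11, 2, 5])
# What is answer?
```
Call trace:
total(lst=[11, 2, 5])
  total(lst=[2, 5])
    total(lst=[5])
      total(lst=[])
      -> return 0
    -> return 5
  -> return 7
-> return 18

Final answer: 18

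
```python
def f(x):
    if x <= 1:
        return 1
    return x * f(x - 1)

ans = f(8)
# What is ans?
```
Call trace:
f(x=8)
  f(x=7)
    f(x=6)
      f(x=5)
        f(x=4)
          f(x=3)
            f(x=2)
              f(x=1)
              -> return 1
            -> return 2
          -> return 6
        -> return 24
      -> return 120
    -> return 720
  -> return 5040
-> return 40320

Final answer: 40320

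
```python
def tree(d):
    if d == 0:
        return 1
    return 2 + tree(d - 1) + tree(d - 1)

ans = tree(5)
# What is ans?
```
Call trace (a repeated sub-call is expanded the first time; later identical calls just restate its return value):
tree(d=5)
  tree(d=4)
    tree(d=3)
      tree(d=2)
        tree(d=1)
          tree(d=0)
          -> return 1
          tree(d=0)
          -> return 1
        -> return 4
        tree(d=1) -> return 4  (same call as traced above)
      -> return 10
      tree(d=2) -> return 10  (same call as traced above)
    -> return 22
    tree(d=3) -> return 22  (same call as traced above)
  -> return 46
  tree(d=4) -> return 46  (same call as traced above)
-> return 94

Final answer: 94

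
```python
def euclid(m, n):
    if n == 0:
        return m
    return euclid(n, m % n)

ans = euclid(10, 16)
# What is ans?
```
Call trace:
euclid(m=10, n=16)
  euclid(m=16, n=10)
    euclid(m=10, n=6)
      euclid(m=6, n=4)
        euclid(m=4, n=2)
          euclid(m=2, n=0)
          -> return 2
        -> return 2
      -> return 2
    -> return 2
  -> return 2
-> return 2

Final answer: 2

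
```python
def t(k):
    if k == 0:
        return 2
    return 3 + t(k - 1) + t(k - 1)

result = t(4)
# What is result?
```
Call trace (a repeated sub-call is expanded the first time; later identical calls just restate its return value):
t(k=4)
  t(k=3)
    t(k=2)
      t(k=1)
        t(k=0)
        -> return 2
        t(k=0)
        -> return 2
      -> return 7
      t(k=1) -> return 7  (same call as traced above)
    -> return 17
    t(k=2) -> return 17  (same call as traced above)
  -> return 37
  t(k=3) -> return 37  (same call as traced above)
-> return 77

Final answer: 77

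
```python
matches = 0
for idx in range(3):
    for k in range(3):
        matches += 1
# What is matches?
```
Trace:
  matches=0
  matches=1, idx=0, k=0
  matches=2, idx=0, k=1
  matches=3, idx=0, k=2
  matches=4, idx=1, k=0
  matches=5, idx=1, k=1
  matches=6, idx=1, k=2
  matches=7, idx=2, k=0
  matches=8, idx=2, k=1
  matches=9, idx=2, k=2

Final answer: 9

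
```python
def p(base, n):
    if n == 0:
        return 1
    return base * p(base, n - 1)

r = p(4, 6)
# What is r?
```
Call trace:
p(base=4, n=6)
  p(base=4, n=5)
    p(base=4, n=4)
      p(base=4, n=3)
        p(base=4, n=2)
          p(base=4, n=1)
            p(base=4, n=0)
            -> return 1
          -> return 4
        -> return 16
      -> return 64
    -> return 256
  -> return 1024
-> return 4096

Final answer: 4096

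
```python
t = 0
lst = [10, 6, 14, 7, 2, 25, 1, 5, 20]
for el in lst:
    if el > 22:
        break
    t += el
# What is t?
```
Trace:
  t=0
  t=10, el=10
  t=16, el=6
  t=30, el=14
  t=37, el=7
  t=39, el=2
  t=39, el=25

Final answer: 39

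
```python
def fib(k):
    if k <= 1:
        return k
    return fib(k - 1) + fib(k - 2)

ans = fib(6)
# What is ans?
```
Call trace (a repeated sub-call is expanded the first time; later identical calls just restate its return value):
fib(k=6)
  fib(k=5)
    fib(k=4)
      fib(k=3)
        fib(k=2)
          fib(k=1)
          -> return 1
          fib(k=0)
          -> return 0
        -> return 1
        fib(k=1)
        -> return 1
      -> return 2
      fib(k=2) -> return 1  (same call as traced above)
    -> return 3
    fib(k=3) -> return 2  (same call as traced above)
  -> return 5
  fib(k=4) -> return 3  (same call as traced above)
-> return 8

Final answer: 8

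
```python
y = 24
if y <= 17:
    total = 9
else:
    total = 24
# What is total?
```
Trace:
  y=24
  y=24, total=24

Final answer: 24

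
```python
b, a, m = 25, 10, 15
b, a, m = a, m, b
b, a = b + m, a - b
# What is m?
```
Trace:
  b=25, a=10, m=15
  b=10, a=15, m=25
  b=35, a=5, m=25

Final answer: 25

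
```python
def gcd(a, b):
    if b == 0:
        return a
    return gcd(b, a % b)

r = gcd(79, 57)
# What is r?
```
Call trace:
gcd(a=79, b=57)
  gcd(a=57, b=22)
    gcd(a=22, b=13)
      gcd(a=13, b=9)
        gcd(a=9, b=4)
          gcd(a=4, b=1)
            gcd(a=1, b=0)
            -> return 1
          -> return 1
        -> return 1
      -> return 1
    -> return 1
  -> return 1
-> return 1

Final answer: 1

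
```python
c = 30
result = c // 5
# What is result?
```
Trace:
  c=30
  c=30, result=6

Final answer: 6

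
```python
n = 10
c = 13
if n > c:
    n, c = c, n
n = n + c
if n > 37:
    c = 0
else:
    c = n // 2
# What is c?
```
Trace:
  n=10
  n=10, c=13
  n=10, c=13
  n=23, c=13
  n=23, c=11

Final answer: 11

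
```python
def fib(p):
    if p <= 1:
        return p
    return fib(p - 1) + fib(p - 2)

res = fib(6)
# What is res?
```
Call trace (a repeated sub-call is expanded the first time; later identical calls just restate its return value):
fib(p=6)
  fib(p=5)
    fib(p=4)
      fib(p=3)
        fib(p=2)
          fib(p=1)
          -> return 1
          fib(p=0)
          -> return 0
        -> return 1
        fib(p=1)
        -> return 1
      -> return 2
      fib(p=2) -> return 1  (same call as traced above)
    -> return 3
    fib(p=3) -> return 2  (same call as traced above)
  -> return 5
  fib(p=4) -> return 3  (same call as traced above)
-> return 8

Final answer: 8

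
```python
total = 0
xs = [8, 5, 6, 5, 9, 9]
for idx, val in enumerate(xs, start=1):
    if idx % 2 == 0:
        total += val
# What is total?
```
Trace:
  total=0
  total=0, idx=1, val=8
  total=5, idx=2, val=5
  total=5, idx=3, val=6
  total=10, idx=4, val=5
  total=10, idx=5, val=9
  total=19, idx=6, val=9

Final answer: 19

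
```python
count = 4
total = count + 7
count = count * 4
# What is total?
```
Trace:
  count=4
  count=4, total=11
  count=16, total=11

Final answer: 11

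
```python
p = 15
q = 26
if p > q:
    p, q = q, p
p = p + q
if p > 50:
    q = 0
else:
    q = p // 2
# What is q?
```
Trace:
  p=15
  p=15, q=26
  p=15, q=26
  p=41, q=26
  p=41, q=20

Final answer: 20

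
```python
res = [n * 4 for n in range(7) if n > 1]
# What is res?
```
Trace:
  n=0
  n=1
  n=2
  n=3
  n=4
  n=5
  n=6
  res=[8, 12, 16, 20, 24]

Final answer: [8, 12, 16, 20, 24]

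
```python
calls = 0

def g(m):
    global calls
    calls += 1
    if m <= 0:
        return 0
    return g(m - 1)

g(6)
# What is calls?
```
Call trace:
g(m=6)
  g(m=5)
    g(m=4)
      g(m=3)
        g(m=2)
          g(m=1)
            g(m=0)
            -> return 0
          -> return 0
        -> return 0
      -> return 0
    -> return 0
  -> return 0
-> return 0

calls is incremented once per call. g is entered once for each m = 6, 5, 4, 3, 2, 1, 0 (the m <= 0 call returns without recursing), i.e. 6 + 1 calls.
calls = 7

Final answer: 7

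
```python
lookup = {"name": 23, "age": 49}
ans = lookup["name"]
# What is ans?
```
Trace:
  lookup={'name': 23, 'age': 49}
  lookup={'name': 23, 'age': 49}, ans=23

Final answer: 23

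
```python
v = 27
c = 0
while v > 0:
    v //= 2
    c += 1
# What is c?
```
Trace:
  v=27
  v=27, c=0
  v=13, c=1
  v=6, c=2
  v=3, c=3
  v=1, c=4
  v=0, c=5

Final answer: 5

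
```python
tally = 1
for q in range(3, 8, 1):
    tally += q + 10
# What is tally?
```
Trace:
  tally=1
  tally=14, q=3
  tally=28, q=4
  tally=43, q=5
  tally=59, q=6
  tally=76, q=7

Final answer: 76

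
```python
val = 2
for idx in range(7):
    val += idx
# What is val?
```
Trace:
  val=2
  val=2, idx=0
  val=3, idx=1
  val=5, idx=2
  val=8, idx=3
  val=12, idx=4
  val=17, idx=5
  val=23, idx=6

Final answer: 23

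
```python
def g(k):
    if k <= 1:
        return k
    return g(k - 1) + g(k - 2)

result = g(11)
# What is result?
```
Call trace (a repeated sub-call is expanded the first time; later identical calls just restate its return value):
g(k=11)
  g(k=10)
    g(k=9)
      g(k=8)
        g(k=7)
          g(k=6)
            g(k=5)
              g(k=4)
                g(k=3)
                  g(k=2)
                    g(k=1)
                    -> return 1
                    g(k=0)
                    -> return 0
                  -> return 1
                  g(k=1)
                  -> return 1
                -> return 2
                g(k=2) -> return 1  (same call as traced above)
              -> return 3
              g(k=3) -> return 2  (same call as traced above)
            -> return 5
            g(k=4) -> return 3  (same call as traced above)
          -> return 8
          g(k=5) -> return 5  (same call as traced above)
        -> return 13
        g(k=6) -> return 8  (same call as traced above)
      -> return 21
      g(k=7) -> return 13  (same call as traced above)
    -> return 34
    g(k=8) -> return 21  (same call as traced above)
  -> return 55
  g(k=9) -> return 34  (same call as traced above)
-> return 89

Final answer: 89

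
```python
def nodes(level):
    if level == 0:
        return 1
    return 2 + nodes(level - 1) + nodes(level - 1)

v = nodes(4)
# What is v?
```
Call trace (a repeated sub-call is expanded the first time; later identical calls just restate its return value):
nodes(level=4)
  nodes(level=3)
    nodes(level=2)
      nodes(level=1)
        nodes(level=0)
        -> return 1
        nodes(level=0)
        -> return 1
      -> return 4
      nodes(level=1) -> return 4  (same call as traced above)
    -> return 10
    nodes(level=2) -> return 10  (same call as traced above)
  -> return 22
  nodes(level=3) -> return 22  (same call as traced above)
-> return 46

Final answer: 46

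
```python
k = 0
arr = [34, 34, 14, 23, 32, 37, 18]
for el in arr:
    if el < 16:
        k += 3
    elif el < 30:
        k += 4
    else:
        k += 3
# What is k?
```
Trace:
  k=0
  k=3, el=34
  k=6, el=34
  k=9, el=14
  k=13, el=23
  k=16, el=32
  k=19, el=37
  k=23, el=18

Final answer: 23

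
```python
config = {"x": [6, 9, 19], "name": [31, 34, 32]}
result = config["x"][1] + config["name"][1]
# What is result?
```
Trace:
  config={'x': [6, 9, 19], 'name': [31, 34, 32]}
  config={'x': [6, 9, 19], 'name': [31, 34, 32]}, result=43

Final answer: 43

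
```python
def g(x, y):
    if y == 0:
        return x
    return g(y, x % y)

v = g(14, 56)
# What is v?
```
Call trace:
g(x=14, y=56)
  g(x=56, y=14)
    g(x=14, y=0)
    -> return 14
  -> return 14
-> return 14

Final answer: 14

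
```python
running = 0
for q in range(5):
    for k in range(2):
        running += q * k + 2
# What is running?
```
Trace:
  running=0
  running=2, q=0, k=0
  running=4, q=0, k=1
  running=6, q=1, k=0
  running=9, q=1, k=1
  running=11, q=2, k=0
  running=15, q=2, k=1
  running=17, q=3, k=0
  running=22, q=3, k=1
  running=24, q=4, k=0
  running=30, q=4, k=1

Final answer: 30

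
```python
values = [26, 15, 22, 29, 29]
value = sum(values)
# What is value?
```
Trace:
  values=[26, 15, 22, 29, 29]
  values=[26, 15, 22, 29, 29], value=121

Final answer: 121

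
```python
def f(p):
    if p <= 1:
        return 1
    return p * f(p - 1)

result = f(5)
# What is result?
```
Call trace:
f(p=5)
  f(p=4)
    f(p=3)
      f(p=2)
        f(p=1)
        -> return 1
      -> return 2
    -> return 6
  -> return 24
-> return 120

Final answer: 120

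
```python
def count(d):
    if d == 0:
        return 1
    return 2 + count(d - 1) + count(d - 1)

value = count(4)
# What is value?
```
Call trace (a repeated sub-call is expanded the first time; later identical calls just restate its return value):
count(d=4)
  count(d=3)
    count(d=2)
      count(d=1)
        count(d=0)
        -> return 1
        count(d=0)
        -> return 1
      -> return 4
      count(d=1) -> return 4  (same call as traced above)
    -> return 10
    count(d=2) -> return 10  (same call as traced above)
  -> return 22
  count(d=3) -> return 22  (same call as traced above)
-> return 46

Final answer: 46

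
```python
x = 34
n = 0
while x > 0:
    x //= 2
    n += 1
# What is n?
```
Trace:
  x=34
  x=34, n=0
  x=17, n=1
  x=8, n=2
  x=4, n=3
  x=2, n=4
  x=1, n=5
  x=0, n=6

Final answer: 6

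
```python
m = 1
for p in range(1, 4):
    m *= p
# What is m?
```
Trace:
  m=1
  m=1, p=1
  m=2, p=2
  m=6, p=3

Final answer: 6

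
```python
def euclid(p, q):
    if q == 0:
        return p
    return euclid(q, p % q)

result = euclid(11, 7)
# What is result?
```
Call trace:
euclid(p=11, q=7)
  euclid(p=7, q=4)
    euclid(p=4, q=3)
      euclid(p=3, q=1)
        euclid(p=1, q=0)
        -> return 1
      -> return 1
    -> return 1
  -> return 1
-> return 1

Final answer: 1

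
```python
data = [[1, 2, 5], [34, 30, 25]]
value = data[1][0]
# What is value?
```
Trace:
  data=[[1, 2, 5], [34, 30, 25]]
  data=[[1, 2, 5], [34, 30, 25]], value=34

Final answer: 34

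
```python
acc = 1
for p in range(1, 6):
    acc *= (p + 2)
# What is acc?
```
Trace:
  acc=1
  acc=3, p=1
  acc=12, p=2
  acc=60, p=3
  acc=360, p=4
  acc=2520, p=5

Final answer: 2520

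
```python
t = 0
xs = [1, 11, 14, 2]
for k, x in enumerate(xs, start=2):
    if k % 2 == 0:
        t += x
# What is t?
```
Trace:
  t=0
  t=1, k=2, x=1
  t=1, k=3, x=11
  t=15, k=4, x=14
  t=15, k=5, x=2

Final answer: 15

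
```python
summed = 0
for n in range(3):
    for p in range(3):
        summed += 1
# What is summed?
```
Trace:
  summed=0
  summed=1, n=0, p=0
  summed=2, n=0, p=1
  summed=3, n=0, p=2
  summed=4, n=1, p=0
  summed=5, n=1, p=1
  summed=6, n=1, p=2
  summed=7, n=2, p=0
  summed=8, n=2, p=1
  summed=9, n=2, p=2

Final answer: 9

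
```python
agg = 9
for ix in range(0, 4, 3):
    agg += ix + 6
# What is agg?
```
Trace:
  agg=9
  agg=15, ix=0
  agg=24, ix=3

Final answer: 24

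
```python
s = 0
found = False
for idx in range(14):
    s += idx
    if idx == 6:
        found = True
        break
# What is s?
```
Trace:
  s=0
  s=0, found=False
  s=0, found=False, idx=0
  s=1, found=False, idx=1
  s=3, found=False, idx=2
  s=6, found=False, idx=3
  s=10, found=False, idx=4
  s=15, found=False, idx=5
  s=21, found=True, idx=6

Final answer: 21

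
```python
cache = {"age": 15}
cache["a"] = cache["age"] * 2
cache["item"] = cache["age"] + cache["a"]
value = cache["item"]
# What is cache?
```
Trace:
  cache={'age': 15}
  cache={'age': 15, 'a': 30}
  cache={'age': 15, 'a': 30, 'item': 45}
  cache={'age': 15, 'a': 30, 'item': 45}, value=45

Final answer: {'age': 15, 'a': 30, 'item': 45}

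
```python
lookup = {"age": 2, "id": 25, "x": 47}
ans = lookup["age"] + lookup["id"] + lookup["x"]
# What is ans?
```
Trace:
  lookup={'age': 2, 'id': 25, 'x': 47}
  lookup={'age': 2, 'id': 25, 'x': 47}, ans=74

Final answer: 74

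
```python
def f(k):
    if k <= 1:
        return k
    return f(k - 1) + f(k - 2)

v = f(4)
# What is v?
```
Call trace (a repeated sub-call is expanded the first time; later identical calls just restate its return value):
f(k=4)
  f(k=3)
    f(k=2)
      f(k=1)
      -> return 1
      f(k=0)
      -> return 0
    -> return 1
    f(k=1)
    -> return 1
  -> return 2
  f(k=2) -> return 1  (same call as traced above)
-> return 3

Final answer: 3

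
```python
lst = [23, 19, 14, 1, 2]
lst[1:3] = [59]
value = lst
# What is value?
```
Trace:
  lst=[23, 19, 14, 1, 2]
  lst=[23, 59, 1, 2]
  lst=[23, 59, 1, 2], value=[23, 59, 1, 2]

Final answer: [23, 59, 1, 2]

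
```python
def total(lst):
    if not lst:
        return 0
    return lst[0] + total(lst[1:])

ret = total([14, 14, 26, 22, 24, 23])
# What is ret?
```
Call trace:
total(lst=[14, 14, 26, 22, 24, 23])
  total(lst=[14, 26, 22, 24, 23])
    total(lst=[26, 22, 24, 23])
      total(lst=[22, 24, 23])
        total(lst=[24, 23])
          total(lst=[23])
            total(lst=[])
            -> return 0
          -> return 23
        -> return 47
      -> return 69
    -> return 95
  -> return 109
-> return 123

Final answer: 123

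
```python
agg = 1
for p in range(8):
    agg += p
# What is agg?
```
Trace:
  agg=1
  agg=1, p=0
  agg=2, p=1
  agg=4, p=2
  agg=7, p=3
  agg=11, p=4
  agg=16, p=5
  agg=22, p=6
  agg=29, p=7

Final answer: 29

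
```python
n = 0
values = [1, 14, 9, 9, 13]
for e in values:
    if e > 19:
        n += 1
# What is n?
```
Trace:
  n=0
  n=0, e=1
  n=0, e=14
  n=0, e=9
  n=0, e=9
  n=0, e=13

Final answer: 0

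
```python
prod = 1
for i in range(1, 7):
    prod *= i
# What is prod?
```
Trace:
  prod=1
  prod=1, i=1
  prod=2, i=2
  prod=6, i=3
  prod=24, i=4
  prod=120, i=5
  prod=720, i=6

Final answer: 720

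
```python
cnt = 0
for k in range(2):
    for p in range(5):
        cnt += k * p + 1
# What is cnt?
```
Trace:
  cnt=0
  cnt=1, k=0, p=0
  cnt=2, k=0, p=1
  cnt=3, k=0, p=2
  cnt=4, k=0, p=3
  cnt=5, k=0, p=4
  cnt=6, k=1, p=0
  cnt=8, k=1, p=1
  cnt=11, k=1, p=2
  cnt=15, k=1, p=3
  cnt=20, k=1, p=4

Final answer: 20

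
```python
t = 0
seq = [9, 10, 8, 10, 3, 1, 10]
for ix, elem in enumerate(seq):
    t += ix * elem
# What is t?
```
Trace:
  t=0
  t=0, ix=0, elem=9
  t=10, ix=1, elem=10
  t=26, ix=2, elem=8
  t=56, ix=3, elem=10
  t=68, ix=4, elem=3
  t=73, ix=5, elem=1
  t=133, ix=6, elem=10

Final answer: 133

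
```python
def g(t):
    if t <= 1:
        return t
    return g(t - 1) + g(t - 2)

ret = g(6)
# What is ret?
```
Call trace (a repeated sub-call is expanded the first time; later identical calls just restate its return value):
g(t=6)
  g(t=5)
    g(t=4)
      g(t=3)
        g(t=2)
          g(t=1)
          -> return 1
          g(t=0)
          -> return 0
        -> return 1
        g(t=1)
        -> return 1
      -> return 2
      g(t=2) -> return 1  (same call as traced above)
    -> return 3
    g(t=3) -> return 2  (same call as traced above)
  -> return 5
  g(t=4) -> return 3  (same call as traced above)
-> return 8

Final answer: 8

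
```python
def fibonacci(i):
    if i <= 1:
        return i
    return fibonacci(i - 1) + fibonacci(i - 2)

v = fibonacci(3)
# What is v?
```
Call trace:
fibonacci(i=3)
  fibonacci(i=2)
    fibonacci(i=1)
    -> return 1
    fibonacci(i=0)
    -> return 0
  -> return 1
  fibonacci(i=1)
  -> return 1
-> return 2

Final answer: 2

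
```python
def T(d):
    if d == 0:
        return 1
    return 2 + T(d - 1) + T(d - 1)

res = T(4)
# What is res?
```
Call trace (a repeated sub-call is expanded the first time; later identical calls just restate its return value):
T(d=4)
  T(d=3)
    T(d=2)
      T(d=1)
        T(d=0)
        -> return 1
        T(d=0)
        -> return 1
      -> return 4
      T(d=1) -> return 4  (same call as traced above)
    -> return 10
    T(d=2) -> return 10  (same call as traced above)
  -> return 22
  T(d=3) -> return 22  (same call as traced above)
-> return 46

Final answer: 46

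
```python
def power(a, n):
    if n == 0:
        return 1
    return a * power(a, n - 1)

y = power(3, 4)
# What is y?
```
Call trace:
power(a=3, n=4)
  power(a=3, n=3)
    power(a=3, n=2)
      power(a=3, n=1)
        power(a=3, n=0)
        -> return 1
      -> return 3
    -> return 9
  -> return 27
-> return 81

Final answer: 81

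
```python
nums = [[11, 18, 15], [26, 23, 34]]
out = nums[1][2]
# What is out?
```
Trace:
  nums=[[11, 18, 15], [26, 23, 34]]
  nums=[[11, 18, 15], [26, 23, 34]], out=34

Final answer: 34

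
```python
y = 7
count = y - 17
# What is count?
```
Trace:
  y=7
  y=7, count=-10

Final answer: -10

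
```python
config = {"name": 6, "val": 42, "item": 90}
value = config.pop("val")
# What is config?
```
Trace:
  config={'name': 6, 'val': 42, 'item': 90}
  config={'name': 6, 'item': 90}, value=42

Final answer: {'name': 6, 'item': 90}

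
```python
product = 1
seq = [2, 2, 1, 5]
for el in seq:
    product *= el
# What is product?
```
Trace:
  product=1
  product=2, el=2
  product=4, el=2
  product=4, el=1
  product=20, el=5

Final answer: 20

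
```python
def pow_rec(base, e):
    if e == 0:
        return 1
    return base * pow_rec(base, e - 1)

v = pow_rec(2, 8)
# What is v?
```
Call trace:
pow_rec(base=2, e=8)
  pow_rec(base=2, e=7)
    pow_rec(base=2, e=6)
      pow_rec(base=2, e=5)
        pow_rec(base=2, e=4)
          pow_rec(base=2, e=3)
            pow_rec(base=2, e=2)
              pow_rec(base=2, e=1)
                pow_rec(base=2, e=0)
                -> return 1
              -> return 2
            -> return 4
          -> return 8
        -> return 16
      -> return 32
    -> return 64
  -> return 128
-> return 256

Final answer: 256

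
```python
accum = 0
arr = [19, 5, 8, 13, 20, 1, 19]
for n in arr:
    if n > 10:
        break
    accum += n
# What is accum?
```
Trace:
  accum=0
  accum=0, n=19

Final answer: 0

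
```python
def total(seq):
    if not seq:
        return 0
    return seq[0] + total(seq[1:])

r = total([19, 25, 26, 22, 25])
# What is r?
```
Call trace:
total(seq=[19, 25, 26, 22, 25])
  total(seq=[25, 26, 22, 25])
    total(seq=[26, 22, 25])
      total(seq=[22, 25])
        total(seq=[25])
          total(seq=[])
          -> return 0
        -> return 25
      -> return 47
    -> return 73
  -> return 98
-> return 117

Final answer: 117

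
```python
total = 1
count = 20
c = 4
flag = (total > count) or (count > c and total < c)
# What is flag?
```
Trace:
  total=1
  total=1, count=20
  total=1, count=20, c=4
  total=1, count=20, c=4, flag=True

Final answer: True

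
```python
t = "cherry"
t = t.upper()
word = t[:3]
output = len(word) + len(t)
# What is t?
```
Trace:
  t='cherry'
  t='CHERRY'
  t='CHERRY', word='CHE'
  t='CHERRY', word='CHE', output=9

Final answer: 'CHERRY'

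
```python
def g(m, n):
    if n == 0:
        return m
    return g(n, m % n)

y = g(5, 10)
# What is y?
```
Call trace:
g(m=5, n=10)
  g(m=10, n=5)
    g(m=5, n=0)
    -> return 5
  -> return 5
-> return 5

Final answer: 5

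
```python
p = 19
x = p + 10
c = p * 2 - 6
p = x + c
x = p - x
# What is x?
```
Trace:
  p=19
  p=19, x=29
  p=19, x=29, c=32
  p=61, x=29, c=32
  p=61, x=32, c=32

Final answer: 32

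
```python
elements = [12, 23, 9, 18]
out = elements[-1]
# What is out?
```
Trace:
  elements=[12, 23, 9, 18]
  elements=[12, 23, 9, 18], out=18

Final answer: 18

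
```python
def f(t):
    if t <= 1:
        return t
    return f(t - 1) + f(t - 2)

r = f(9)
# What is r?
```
Call trace (a repeated sub-call is expanded the first time; later identical calls just restate its return value):
f(t=9)
  f(t=8)
    f(t=7)
      f(t=6)
        f(t=5)
          f(t=4)
            f(t=3)
              f(t=2)
                f(t=1)
                -> return 1
                f(t=0)
                -> return 0
              -> return 1
              f(t=1)
              -> return 1
            -> return 2
            f(t=2) -> return 1  (same call as traced above)
          -> return 3
          f(t=3) -> return 2  (same call as traced above)
        -> return 5
        f(t=4) -> return 3  (same call as traced above)
      -> return 8
      f(t=5) -> return 5  (same call as traced above)
    -> return 13
    f(t=6) -> return 8  (same call as traced above)
  -> return 21
  f(t=7) -> return 13  (same call as traced above)
-> return 34

Final answer: 34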